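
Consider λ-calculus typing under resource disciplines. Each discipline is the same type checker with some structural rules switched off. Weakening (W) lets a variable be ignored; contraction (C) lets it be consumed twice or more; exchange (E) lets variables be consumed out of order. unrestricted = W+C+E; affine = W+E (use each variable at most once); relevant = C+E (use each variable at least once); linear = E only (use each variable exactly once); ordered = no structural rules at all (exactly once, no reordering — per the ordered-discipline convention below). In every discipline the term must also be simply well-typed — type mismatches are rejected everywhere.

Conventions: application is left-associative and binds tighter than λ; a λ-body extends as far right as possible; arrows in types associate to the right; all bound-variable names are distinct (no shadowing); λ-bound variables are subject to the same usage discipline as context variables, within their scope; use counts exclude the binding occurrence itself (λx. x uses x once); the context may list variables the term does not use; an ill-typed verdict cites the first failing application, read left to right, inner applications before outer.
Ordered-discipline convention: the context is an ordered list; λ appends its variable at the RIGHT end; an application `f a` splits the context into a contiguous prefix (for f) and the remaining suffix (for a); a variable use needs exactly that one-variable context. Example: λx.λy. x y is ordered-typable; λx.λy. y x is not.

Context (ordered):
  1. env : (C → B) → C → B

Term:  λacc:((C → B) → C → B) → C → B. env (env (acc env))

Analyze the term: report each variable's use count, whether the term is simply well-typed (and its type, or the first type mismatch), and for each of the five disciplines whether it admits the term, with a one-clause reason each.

counts: env: 3×, acc [bound]: 1×
order of uses: env, env, acc, env
typing: well-typed at (((C → B) → C → B) → C → B) → C → B
ordered: ✗, repeated use of env ×3
linear: ✗, repeated use of env ×3
affine: ✗, repeated use of env ×3
relevant: ✓, env, acc: all used, weakening unneeded
unrestricted: ✓, typability at (((C → B) → C → B) → C → B) → C → B is all that's needed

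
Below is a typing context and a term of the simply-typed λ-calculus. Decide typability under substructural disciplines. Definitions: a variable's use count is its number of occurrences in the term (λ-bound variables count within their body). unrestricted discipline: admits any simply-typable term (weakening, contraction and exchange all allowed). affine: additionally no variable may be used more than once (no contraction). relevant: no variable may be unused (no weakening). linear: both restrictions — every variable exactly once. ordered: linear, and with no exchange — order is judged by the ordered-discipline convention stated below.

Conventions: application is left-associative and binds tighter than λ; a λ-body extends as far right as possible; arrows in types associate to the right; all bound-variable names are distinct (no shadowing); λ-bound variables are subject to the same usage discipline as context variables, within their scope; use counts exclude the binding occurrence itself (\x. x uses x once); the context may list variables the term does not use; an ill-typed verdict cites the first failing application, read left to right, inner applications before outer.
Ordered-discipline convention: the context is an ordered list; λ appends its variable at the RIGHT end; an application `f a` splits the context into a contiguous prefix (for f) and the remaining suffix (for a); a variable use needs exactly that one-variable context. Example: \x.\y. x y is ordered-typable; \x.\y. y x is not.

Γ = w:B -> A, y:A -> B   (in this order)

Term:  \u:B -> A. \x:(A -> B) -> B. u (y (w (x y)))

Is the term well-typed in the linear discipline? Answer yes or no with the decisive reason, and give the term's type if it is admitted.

no — y ×2 used more than once (contraction)
counts: w ×1, y ×2, u (bound) ×1, x (bound) ×1
left-to-right use order: u, y, w, x, y
typing: well-typed at (B -> A) -> ((A -> B) -> B) -> A
per-discipline verdicts: ordered ✗, linear ✗, affine ✗, relevant ✓, unrestricted ✓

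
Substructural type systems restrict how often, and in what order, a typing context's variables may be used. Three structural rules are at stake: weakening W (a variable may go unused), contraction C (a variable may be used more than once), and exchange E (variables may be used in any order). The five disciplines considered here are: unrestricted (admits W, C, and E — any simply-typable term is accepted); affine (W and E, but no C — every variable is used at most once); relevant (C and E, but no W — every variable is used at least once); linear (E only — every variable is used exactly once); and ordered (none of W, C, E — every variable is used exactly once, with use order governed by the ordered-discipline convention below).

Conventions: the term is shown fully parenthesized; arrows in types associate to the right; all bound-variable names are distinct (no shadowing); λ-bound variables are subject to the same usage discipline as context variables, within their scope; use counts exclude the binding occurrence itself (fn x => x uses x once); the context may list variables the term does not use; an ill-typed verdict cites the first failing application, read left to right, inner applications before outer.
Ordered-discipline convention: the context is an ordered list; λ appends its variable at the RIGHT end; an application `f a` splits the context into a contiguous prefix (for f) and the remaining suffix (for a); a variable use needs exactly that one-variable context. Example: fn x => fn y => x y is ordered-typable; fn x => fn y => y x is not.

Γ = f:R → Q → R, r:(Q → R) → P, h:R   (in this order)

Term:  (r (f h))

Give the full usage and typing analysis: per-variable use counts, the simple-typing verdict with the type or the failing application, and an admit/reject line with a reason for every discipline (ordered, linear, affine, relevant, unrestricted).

variable uses: f: 1; r: 1; h: 1
uses in reading order: r, f, h
typing: ✓ — P
ordered: ✗, needs exchange: uses follow r, f, h
linear: ✓, f, r, h: one use apiece
affine: ✓, f, r, h: no repeats, contraction unneeded
relevant: ✓, f, r, h: all used, weakening unneeded
unrestricted: ✓, simply typable at P; W, C, E all held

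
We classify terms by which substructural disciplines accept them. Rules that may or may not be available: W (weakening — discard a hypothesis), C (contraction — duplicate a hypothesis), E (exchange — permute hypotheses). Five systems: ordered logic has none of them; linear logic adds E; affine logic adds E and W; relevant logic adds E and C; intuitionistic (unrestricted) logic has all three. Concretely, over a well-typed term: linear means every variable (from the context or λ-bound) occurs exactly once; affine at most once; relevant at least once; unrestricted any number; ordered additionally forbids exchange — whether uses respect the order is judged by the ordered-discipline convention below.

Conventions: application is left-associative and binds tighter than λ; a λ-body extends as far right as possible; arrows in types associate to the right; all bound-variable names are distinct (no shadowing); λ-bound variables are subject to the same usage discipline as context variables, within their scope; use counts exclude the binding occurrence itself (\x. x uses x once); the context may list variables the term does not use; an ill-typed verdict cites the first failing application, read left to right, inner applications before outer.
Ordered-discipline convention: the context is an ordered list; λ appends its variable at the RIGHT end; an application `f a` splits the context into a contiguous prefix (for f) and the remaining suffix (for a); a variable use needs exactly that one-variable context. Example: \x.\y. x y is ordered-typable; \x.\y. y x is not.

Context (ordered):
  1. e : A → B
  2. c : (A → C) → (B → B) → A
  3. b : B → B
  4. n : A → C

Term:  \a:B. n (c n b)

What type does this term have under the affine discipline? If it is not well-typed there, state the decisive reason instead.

not well-typed under affine — uses contraction: n ×2
counts: e: 0; c: 1; b: 1; n: 2; a [bound]: 0
uses in reading order: n, c, n, b
typing: the term checks, with type B → C
across the five disciplines: ordered ✗; linear ✗; affine ✗; relevant ✗; unrestricted ✓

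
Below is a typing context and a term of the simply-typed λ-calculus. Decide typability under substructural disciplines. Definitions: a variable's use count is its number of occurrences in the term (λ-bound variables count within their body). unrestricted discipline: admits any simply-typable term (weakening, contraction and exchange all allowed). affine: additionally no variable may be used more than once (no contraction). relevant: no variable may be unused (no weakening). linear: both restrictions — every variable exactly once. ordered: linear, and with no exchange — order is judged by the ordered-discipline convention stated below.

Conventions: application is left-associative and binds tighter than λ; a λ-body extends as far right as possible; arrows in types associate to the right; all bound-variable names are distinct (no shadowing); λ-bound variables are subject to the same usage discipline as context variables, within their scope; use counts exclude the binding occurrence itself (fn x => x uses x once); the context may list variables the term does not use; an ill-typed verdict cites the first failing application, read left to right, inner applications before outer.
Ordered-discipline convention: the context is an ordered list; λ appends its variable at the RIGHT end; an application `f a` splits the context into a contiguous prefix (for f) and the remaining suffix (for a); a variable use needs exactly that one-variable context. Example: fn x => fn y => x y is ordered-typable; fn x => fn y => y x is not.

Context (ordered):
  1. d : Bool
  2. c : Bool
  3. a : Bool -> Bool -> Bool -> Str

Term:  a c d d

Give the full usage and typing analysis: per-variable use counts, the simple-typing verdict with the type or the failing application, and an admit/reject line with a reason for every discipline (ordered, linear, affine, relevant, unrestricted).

use counts: d=2; c=1; a=1
order of uses: a, c, d, d
typing: well-typed — term : Str
ordered ✗ (uses contraction: d ×2)
linear ✗ (uses contraction: d ×2)
affine ✗ (uses contraction: d ×2)
relevant ✓ (every one of d, c, a appears)
unrestricted ✓ (type-checks (Str) and nothing is barred)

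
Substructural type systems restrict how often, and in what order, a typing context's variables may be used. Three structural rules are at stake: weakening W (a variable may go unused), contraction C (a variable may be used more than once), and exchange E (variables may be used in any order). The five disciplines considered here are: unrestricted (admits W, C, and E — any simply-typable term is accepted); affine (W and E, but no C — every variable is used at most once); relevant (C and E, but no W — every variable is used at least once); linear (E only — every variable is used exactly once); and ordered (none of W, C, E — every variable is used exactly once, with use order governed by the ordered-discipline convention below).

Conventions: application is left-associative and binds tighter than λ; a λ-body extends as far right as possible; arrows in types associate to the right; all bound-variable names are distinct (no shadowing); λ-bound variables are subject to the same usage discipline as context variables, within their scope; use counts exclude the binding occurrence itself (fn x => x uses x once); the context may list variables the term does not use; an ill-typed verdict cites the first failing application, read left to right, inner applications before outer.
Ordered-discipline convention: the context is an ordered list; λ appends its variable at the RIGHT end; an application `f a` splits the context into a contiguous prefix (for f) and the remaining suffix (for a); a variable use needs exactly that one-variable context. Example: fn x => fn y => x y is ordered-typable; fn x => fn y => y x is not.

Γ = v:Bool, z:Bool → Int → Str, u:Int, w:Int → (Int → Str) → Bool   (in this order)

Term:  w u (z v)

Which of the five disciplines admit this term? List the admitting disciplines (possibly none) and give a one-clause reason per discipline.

admitting disciplines: linear, affine, relevant, unrestricted
use counts: v ×1; z ×1; u ×1; w ×1
left-to-right use order: w, u, z, v
typing: the term checks, with type Bool
ordered ✗ (use order w, u, z, v needs exchange)
linear ✓ (v, z, u, w: one use apiece)
affine ✓ (v, z, u, w: no repeats, contraction unneeded)
relevant ✓ (every one of v, z, u, w appears)
unrestricted ✓ (type-checks (Bool) and nothing is barred)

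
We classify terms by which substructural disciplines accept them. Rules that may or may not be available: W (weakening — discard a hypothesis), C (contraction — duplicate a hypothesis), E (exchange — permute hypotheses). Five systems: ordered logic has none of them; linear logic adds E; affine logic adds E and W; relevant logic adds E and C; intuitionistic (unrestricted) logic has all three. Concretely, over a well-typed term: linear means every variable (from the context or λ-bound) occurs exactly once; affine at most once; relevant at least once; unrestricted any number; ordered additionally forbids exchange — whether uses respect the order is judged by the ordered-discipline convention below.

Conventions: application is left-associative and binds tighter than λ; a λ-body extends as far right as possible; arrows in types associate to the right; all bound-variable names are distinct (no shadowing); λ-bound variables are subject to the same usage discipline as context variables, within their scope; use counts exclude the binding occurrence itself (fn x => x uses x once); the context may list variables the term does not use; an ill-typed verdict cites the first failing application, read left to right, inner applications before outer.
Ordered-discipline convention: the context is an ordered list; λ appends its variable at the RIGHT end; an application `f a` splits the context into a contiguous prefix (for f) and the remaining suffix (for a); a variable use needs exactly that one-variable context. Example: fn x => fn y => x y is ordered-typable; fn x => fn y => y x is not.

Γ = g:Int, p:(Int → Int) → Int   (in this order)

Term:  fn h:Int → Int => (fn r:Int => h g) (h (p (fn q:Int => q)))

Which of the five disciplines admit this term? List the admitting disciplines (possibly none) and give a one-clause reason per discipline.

admitted by: unrestricted
counts: g ×1, p ×1, h (bound) ×2, r (bound) ×0, q (bound) ×1
use order (left to right): h, g, h, p, q
typing: the term checks, with type (Int → Int) → Int
ordered ✗ (needs contraction — h ×2; needs weakening: r unused)
linear ✗ (needs contraction — h ×2; needs weakening: r unused)
affine ✗ (needs contraction — h ×2)
relevant ✗ (needs weakening: r unused)
unrestricted ✓ (well-typed at (Int → Int) → Int; no restrictions here)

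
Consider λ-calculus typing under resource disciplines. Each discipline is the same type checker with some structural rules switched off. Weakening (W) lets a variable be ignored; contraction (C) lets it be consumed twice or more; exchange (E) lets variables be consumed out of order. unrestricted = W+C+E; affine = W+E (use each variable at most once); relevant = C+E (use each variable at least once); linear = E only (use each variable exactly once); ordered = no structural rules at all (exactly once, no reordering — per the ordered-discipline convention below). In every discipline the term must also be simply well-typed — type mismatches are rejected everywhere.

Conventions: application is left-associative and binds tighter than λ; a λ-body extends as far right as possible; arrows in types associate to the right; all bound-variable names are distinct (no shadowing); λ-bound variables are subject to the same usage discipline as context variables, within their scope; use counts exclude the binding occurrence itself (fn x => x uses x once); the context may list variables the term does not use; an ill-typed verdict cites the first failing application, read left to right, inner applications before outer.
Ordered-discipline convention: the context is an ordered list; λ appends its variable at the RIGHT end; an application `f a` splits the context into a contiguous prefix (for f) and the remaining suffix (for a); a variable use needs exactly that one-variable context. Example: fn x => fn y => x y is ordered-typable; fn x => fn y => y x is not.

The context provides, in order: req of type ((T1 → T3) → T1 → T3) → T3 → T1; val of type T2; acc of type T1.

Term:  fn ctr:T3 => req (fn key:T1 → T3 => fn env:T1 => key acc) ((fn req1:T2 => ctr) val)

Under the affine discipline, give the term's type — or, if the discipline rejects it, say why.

term : T3 → T1
usage: req=1; val=1; acc=1; ctr [bound]=1; key [bound]=1; env [bound]=0; req1 [bound]=0
left-to-right use order: req, key, acc, ctr, val
typing: well-typed at T3 → T1
all disciplines: ordered ✗, linear ✗, affine ✓, relevant ✗, unrestricted ✓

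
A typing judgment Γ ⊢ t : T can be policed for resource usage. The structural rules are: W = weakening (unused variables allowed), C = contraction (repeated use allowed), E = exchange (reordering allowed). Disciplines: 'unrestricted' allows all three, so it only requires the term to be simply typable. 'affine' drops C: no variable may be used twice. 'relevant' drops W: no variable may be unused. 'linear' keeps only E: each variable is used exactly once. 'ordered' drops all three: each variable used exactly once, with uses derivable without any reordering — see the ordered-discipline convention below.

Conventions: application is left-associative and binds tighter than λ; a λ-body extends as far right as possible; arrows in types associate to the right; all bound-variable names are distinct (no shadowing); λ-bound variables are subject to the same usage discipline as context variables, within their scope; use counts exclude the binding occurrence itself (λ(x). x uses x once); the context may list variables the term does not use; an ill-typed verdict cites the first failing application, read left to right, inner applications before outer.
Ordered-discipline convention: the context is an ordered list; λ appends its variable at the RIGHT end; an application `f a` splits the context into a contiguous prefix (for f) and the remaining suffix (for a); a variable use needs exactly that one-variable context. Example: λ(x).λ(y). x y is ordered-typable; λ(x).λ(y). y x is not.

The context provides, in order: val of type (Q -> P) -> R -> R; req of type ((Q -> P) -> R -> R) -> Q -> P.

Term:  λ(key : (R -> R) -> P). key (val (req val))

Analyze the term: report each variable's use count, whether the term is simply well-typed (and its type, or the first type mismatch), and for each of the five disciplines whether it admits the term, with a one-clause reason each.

use counts: val=2, req=1, key [bound]=1
use order (left to right): key, val, req, val
typing: the term checks, with type ((R -> R) -> P) -> P
ordered: ✗, val ×2 used more than once (contraction)
linear: ✗, val ×2 used more than once (contraction)
affine: ✗, val ×2 used more than once (contraction)
relevant: ✓, every one of val, req, key appears
unrestricted: ✓, simply typable at ((R -> R) -> P) -> P; W, C, E all held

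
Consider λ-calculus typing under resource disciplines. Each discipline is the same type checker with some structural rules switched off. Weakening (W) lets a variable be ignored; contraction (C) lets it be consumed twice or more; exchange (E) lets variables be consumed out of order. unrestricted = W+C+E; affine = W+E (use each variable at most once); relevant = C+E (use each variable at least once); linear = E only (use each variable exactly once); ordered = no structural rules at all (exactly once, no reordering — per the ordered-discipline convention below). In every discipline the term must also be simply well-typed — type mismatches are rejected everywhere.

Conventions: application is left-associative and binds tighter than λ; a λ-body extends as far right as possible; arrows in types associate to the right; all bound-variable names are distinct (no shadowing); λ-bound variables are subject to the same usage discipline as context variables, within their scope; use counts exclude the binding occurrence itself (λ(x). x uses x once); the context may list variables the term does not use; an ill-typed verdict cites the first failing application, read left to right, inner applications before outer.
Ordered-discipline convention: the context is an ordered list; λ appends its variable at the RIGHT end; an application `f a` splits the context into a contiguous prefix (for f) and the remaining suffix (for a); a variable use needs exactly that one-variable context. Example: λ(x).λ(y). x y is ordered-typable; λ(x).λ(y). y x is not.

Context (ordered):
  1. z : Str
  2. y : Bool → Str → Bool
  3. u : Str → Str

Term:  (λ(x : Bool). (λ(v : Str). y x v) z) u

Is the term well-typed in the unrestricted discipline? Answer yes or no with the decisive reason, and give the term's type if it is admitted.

no — a type mismatch blocks all five
counts: z: 1×; y: 1×; u: 1×; x [bound]: 1×; v [bound]: 1×
order of uses: y, x, v, z, u
typing: ill-typed: argument of type Str → Str where Bool is required
all disciplines: ordered ✗ | linear ✗ | affine ✗ | relevant ✗ | unrestricted ✗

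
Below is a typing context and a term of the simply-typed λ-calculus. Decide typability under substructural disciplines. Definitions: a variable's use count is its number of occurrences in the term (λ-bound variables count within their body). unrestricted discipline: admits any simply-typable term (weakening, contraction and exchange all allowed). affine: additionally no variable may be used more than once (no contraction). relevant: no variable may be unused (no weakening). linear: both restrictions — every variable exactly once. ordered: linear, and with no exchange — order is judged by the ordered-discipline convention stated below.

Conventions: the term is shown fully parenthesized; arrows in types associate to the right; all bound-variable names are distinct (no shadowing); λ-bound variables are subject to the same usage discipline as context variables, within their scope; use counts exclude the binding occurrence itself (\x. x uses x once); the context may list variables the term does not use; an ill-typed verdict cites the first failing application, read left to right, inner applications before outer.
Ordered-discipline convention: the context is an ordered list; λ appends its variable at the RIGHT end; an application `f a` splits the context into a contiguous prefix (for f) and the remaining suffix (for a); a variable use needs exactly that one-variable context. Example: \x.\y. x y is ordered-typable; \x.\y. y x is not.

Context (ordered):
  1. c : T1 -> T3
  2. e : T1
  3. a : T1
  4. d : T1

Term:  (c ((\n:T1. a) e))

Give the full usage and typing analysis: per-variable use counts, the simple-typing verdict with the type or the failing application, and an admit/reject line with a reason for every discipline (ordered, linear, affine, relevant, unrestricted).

variable uses: c: 1; e: 1; a: 1; d: 0; n (λ-bound): 0
order of uses: c, a, e
typing: well-typed at T3
ordered ✗ (d, n left unused)
linear ✗ (d, n left unused)
affine ✓ (at most one use each (c, e, a, d, n))
relevant ✗ (d, n left unused)
unrestricted ✓ (typability at T3 is all that's needed)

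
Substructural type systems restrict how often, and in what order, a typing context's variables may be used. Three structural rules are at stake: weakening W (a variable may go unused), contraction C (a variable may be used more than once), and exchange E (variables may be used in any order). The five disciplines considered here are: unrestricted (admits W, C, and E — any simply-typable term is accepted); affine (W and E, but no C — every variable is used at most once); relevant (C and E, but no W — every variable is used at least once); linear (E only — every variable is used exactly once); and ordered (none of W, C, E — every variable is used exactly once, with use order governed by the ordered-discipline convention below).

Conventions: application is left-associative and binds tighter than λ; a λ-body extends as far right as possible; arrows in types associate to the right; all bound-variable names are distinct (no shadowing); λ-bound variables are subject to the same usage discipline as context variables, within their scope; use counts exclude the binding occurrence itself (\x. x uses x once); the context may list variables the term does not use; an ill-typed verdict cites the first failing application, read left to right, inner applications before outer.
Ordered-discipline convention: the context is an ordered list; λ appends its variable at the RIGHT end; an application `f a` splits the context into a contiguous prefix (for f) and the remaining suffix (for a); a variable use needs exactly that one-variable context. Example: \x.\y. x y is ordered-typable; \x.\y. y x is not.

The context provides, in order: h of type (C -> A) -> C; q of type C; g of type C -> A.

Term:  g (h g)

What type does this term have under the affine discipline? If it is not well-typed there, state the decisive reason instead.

not well-typed under affine — repeated use of g ×2
usage: h=1, q=0, g=2
use order (left to right): g, h, g
typing: ✓ — A
summary: ordered ✗ · linear ✗ · affine ✗ · relevant ✗ · unrestricted ✓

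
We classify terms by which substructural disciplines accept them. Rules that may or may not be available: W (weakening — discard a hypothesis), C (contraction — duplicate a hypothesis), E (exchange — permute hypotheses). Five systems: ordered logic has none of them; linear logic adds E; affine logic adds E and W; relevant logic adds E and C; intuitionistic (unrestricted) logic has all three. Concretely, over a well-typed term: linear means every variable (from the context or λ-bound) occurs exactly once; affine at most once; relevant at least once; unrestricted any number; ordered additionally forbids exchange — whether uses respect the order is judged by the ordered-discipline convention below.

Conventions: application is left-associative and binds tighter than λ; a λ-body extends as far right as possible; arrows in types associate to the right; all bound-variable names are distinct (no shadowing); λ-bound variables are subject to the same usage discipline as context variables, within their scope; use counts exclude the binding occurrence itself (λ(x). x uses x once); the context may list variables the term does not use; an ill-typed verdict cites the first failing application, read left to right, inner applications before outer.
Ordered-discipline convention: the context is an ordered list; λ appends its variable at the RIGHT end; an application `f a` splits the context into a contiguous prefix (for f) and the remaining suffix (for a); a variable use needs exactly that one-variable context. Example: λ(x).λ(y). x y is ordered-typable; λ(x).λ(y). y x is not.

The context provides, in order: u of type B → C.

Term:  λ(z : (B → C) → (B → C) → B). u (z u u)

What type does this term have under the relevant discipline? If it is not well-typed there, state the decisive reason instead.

term : ((B → C) → (B → C) → B) → C
usage: u ×3, z [bound] ×1
left-to-right use order: u, z, u, u
typing: well-typed at ((B → C) → (B → C) → B) → C
across the five disciplines: ordered ✗ | linear ✗ | affine ✗ | relevant ✓ | unrestricted ✓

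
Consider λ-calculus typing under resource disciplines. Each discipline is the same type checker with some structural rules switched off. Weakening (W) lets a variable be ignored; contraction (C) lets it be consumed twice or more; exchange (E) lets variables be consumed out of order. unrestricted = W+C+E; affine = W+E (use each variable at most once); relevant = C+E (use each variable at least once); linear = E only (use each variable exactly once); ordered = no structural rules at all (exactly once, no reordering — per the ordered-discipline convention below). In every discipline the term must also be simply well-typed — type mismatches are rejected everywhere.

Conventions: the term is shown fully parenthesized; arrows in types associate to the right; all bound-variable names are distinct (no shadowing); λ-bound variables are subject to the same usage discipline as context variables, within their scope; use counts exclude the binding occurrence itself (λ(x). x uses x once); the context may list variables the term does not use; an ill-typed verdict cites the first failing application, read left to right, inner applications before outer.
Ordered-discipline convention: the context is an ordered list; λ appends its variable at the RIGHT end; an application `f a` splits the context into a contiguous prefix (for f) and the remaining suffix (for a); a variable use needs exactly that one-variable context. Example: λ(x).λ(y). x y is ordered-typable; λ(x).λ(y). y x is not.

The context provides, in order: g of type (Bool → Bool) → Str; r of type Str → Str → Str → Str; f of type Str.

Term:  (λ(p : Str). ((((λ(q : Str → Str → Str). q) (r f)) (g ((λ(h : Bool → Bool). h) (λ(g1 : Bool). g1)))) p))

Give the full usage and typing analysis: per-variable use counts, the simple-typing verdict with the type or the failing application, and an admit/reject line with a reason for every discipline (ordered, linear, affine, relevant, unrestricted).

variable uses: g: 1×, r: 1×, f: 1×, p [bound]: 1×, q [bound]: 1×, h [bound]: 1×, g1 [bound]: 1×
left-to-right use order: q, r, f, g, h, g1, p
typing: the term checks, with type Str → Str
ordered ✗ (no contiguous prefix/suffix split fits q, r, f, g, h, g1, p)
linear ✓ (exactly-once usage across g, r, f, p, q, h, g1)
affine ✓ (at most one use each (g, r, f, p, q, h, g1))
relevant ✓ (at least one use each (g, r, f, p, q, h, g1))
unrestricted ✓ (simply typable at Str → Str; W, C, E all held)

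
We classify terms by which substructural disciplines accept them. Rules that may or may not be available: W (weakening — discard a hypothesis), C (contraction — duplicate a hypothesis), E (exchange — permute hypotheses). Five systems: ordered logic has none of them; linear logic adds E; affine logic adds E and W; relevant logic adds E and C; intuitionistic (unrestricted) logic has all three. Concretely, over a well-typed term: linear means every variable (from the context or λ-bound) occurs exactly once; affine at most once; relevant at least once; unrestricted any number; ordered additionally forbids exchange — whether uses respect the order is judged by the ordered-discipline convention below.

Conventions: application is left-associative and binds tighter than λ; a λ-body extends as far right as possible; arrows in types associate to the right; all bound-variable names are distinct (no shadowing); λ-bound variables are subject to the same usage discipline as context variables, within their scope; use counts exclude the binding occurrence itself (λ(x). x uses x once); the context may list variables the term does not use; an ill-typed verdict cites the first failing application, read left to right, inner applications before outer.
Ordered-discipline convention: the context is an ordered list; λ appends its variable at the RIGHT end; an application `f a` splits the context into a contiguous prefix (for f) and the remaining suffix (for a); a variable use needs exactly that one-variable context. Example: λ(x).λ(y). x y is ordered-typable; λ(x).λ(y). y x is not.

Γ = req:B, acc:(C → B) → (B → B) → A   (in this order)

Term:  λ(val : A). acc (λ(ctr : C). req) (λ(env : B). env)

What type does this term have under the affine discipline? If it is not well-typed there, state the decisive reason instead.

term : A → A
counts: req: 1, acc: 1, val [bound]: 0, ctr [bound]: 0, env [bound]: 1
left-to-right use order: acc, req, env
typing: ✓ — A → A
summary: ordered ✗ · linear ✗ · affine ✓ · relevant ✗ · unrestricted ✓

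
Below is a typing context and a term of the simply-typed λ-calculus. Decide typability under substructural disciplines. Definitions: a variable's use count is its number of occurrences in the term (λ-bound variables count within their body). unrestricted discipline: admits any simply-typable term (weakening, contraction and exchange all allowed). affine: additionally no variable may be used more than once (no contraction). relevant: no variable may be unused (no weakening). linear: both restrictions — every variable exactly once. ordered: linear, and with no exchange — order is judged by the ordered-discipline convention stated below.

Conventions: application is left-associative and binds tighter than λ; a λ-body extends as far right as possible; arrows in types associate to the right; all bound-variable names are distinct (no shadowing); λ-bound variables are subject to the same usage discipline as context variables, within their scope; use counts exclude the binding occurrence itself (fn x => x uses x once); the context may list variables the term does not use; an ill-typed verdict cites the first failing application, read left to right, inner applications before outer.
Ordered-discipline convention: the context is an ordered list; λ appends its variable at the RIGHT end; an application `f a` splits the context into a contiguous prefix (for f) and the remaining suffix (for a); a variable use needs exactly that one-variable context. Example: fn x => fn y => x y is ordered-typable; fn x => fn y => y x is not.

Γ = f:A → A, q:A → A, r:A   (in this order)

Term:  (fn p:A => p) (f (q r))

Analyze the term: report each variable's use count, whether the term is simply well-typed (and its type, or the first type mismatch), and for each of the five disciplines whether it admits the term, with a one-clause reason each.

variable uses: f=1; q=1; r=1; p [bound]=1
left-to-right use order: p, f, q, r
typing: well-typed — term : A
ordered: ✓ — f, q, r, p once each; derivable with no W/C/E
linear: ✓ — each of f, q, r, p used exactly once
affine: ✓ — at most one use each (f, q, r, p)
relevant: ✓ — f, q, r, p: all used, weakening unneeded
unrestricted: ✓ — typability at A is all that's needed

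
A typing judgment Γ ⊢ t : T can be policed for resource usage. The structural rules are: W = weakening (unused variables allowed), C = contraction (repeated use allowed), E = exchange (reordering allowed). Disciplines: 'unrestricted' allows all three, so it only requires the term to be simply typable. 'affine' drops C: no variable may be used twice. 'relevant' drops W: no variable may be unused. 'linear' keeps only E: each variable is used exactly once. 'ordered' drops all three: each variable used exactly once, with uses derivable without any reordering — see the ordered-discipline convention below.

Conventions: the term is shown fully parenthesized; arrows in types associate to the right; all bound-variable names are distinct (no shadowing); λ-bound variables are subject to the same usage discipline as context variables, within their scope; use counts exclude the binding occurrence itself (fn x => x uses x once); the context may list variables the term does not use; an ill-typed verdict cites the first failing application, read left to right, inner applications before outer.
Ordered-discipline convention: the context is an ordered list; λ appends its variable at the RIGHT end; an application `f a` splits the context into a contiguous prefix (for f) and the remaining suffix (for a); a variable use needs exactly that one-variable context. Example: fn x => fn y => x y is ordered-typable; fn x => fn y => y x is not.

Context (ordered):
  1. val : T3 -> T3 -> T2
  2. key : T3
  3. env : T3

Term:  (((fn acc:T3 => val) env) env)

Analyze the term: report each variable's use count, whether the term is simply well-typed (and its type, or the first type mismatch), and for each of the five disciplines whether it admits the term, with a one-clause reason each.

use counts: val=1; key=0; env=2; acc [bound]=0
use order (left to right): val, env, env
typing: the term checks, with type T3 -> T2
ordered: ✗ — env ×2 used more than once (contraction); key, acc left unused
linear: ✗ — env ×2 used more than once (contraction); key, acc left unused
affine: ✗ — env ×2 used more than once (contraction)
relevant: ✗ — key, acc left unused
unrestricted: ✓ — well-typed at T3 -> T2; no restrictions here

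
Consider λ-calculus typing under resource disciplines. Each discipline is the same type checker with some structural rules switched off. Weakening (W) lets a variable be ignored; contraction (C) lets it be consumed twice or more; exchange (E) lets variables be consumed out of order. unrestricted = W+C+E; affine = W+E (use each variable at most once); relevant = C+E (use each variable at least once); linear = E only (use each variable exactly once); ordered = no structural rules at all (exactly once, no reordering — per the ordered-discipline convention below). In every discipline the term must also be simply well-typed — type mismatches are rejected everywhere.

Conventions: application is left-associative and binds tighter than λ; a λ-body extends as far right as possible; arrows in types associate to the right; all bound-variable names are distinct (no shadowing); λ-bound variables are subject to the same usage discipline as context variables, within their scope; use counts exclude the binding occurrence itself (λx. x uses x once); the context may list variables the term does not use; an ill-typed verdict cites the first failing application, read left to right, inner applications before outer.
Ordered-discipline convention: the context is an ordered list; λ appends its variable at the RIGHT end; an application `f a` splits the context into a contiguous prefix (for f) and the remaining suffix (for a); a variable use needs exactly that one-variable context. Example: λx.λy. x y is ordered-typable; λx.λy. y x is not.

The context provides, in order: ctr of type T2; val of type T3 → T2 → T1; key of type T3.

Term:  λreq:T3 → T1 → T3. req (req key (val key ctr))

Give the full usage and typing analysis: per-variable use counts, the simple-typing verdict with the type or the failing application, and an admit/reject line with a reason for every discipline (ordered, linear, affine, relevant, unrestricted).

usage: ctr ×1, val ×1, key ×2, req (bound) ×2
order of uses: req, req, key, val, key, ctr
typing: the term checks, with type (T3 → T1 → T3) → T1 → T3
ordered: ✗, uses contraction: key ×2, req ×2
linear: ✗, uses contraction: key ×2, req ×2
affine: ✗, uses contraction: key ×2, req ×2
relevant: ✓, none of ctr, val, key, req goes unused
unrestricted: ✓, well-typed at (T3 → T1 → T3) → T1 → T3; no restrictions here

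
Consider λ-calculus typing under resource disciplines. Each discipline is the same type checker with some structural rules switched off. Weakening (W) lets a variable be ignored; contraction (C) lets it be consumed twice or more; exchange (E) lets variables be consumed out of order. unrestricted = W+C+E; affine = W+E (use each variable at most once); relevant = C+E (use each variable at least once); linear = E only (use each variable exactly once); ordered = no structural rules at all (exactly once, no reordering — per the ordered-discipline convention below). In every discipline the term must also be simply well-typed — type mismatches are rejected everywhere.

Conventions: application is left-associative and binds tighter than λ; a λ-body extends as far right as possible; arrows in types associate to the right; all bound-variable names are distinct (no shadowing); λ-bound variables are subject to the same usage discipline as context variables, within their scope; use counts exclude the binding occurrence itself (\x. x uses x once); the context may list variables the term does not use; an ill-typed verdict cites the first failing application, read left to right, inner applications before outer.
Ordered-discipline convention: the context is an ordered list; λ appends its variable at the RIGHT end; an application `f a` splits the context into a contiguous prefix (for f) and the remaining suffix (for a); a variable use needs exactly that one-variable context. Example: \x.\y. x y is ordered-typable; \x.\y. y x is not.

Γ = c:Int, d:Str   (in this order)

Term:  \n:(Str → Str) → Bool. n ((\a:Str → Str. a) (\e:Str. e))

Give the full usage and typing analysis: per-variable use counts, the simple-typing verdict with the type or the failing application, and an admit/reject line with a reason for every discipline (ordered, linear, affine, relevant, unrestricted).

variable uses: c=0, d=0, n (λ-bound)=1, a (λ-bound)=1, e (λ-bound)=1
uses in reading order: n, a, e
typing: ✓ — ((Str → Str) → Bool) → Bool
ordered: ✗, c, d left unused
linear: ✗, c, d left unused
affine: ✓, none of c, d, n, a, e used more than once
relevant: ✗, c, d left unused
unrestricted: ✓, typability at ((Str → Str) → Bool) → Bool is all that's needed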